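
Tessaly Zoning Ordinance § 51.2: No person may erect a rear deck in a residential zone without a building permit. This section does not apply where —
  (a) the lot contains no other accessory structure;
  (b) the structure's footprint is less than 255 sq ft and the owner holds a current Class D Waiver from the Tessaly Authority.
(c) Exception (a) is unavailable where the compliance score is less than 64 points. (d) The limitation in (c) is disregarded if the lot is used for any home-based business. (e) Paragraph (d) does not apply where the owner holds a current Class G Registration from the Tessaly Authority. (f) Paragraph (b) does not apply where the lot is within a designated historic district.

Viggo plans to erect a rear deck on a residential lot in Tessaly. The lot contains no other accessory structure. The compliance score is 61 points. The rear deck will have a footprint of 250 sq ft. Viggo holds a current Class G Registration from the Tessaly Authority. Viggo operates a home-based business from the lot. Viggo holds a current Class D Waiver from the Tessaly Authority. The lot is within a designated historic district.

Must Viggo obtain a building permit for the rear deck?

Yes — Viggo must obtain a building permit.

All of (a)'s requirements are met (the lot has no other accessory structure). But applying paragraphs (c)–(e): (c) operates against (a): the compliance score is 61 points, less than the 64 points limit. (d) operates (a home-based business operates on the lot), but is displaced by (e): (e) operates — a current Class G Registration is held. (a) is therefore removed.
All of (b)'s requirements are met (the structure's footprint is 250 sq ft, less than the 255 sq ft limit; a current Class D Waiver is held). But: (f) is engaged — the lot is in a historic district. (b) is therefore removed.
No exception is made out. Viggo falls within the general rule.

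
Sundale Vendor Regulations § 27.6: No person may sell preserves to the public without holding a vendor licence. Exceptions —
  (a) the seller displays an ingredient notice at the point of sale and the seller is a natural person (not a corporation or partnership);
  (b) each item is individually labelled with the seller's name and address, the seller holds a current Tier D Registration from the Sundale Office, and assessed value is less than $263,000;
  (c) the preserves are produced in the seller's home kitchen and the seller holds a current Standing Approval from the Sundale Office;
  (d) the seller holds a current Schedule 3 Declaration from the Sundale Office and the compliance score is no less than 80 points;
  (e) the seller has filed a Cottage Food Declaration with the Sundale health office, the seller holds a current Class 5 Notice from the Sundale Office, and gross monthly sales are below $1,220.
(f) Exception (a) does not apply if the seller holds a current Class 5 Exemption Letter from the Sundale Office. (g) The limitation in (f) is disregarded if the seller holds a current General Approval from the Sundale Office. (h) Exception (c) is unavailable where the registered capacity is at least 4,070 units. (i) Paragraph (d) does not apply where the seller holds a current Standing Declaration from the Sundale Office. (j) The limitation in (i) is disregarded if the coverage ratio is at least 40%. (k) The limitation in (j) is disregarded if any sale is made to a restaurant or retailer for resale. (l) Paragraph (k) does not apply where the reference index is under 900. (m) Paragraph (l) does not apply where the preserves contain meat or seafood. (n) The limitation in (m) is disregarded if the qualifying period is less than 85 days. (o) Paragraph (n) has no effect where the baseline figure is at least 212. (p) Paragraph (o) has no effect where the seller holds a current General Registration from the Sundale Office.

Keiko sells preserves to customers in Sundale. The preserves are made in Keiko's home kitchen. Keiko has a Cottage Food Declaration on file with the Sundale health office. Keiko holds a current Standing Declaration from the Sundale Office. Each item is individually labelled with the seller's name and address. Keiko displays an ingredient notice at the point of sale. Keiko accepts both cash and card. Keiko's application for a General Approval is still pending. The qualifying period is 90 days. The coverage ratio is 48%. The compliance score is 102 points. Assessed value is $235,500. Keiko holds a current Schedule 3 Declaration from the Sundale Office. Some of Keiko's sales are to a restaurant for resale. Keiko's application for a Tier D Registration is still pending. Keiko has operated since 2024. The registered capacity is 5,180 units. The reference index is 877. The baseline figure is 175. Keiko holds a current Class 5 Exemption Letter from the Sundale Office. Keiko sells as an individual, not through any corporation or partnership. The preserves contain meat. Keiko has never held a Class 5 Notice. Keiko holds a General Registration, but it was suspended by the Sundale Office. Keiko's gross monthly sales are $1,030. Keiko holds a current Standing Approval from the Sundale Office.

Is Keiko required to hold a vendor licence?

Yes — Keiko must hold a vendor licence.

All of (a)'s requirements are met (an ingredient notice is displayed; the seller is a natural person). But applying paragraphs (f)–(g): (f) operates against (a): a current Class 5 Exemption Letter is held. (g) does not operate here (no current General Approval is held), so (f) stands. So (a) is unavailable.
Exception (b) requires that the seller holds a current Tier D Registration from the Sundale Office; but there is no Tier D Registration in force, so (b) is unavailable.
All of (c)'s requirements are met (the preserves are home-kitchen produced; a current Standing Approval is held). But: (h) operates against (c): the registered capacity is 5,180 units, meeting the 4,070 units threshold. So (c) is unavailable.
All of (d)'s requirements are met (a current Schedule 3 Declaration is held; the compliance score is 102 points, meeting the 80 points threshold). Turning to paragraphs (i)–(p): (i) operates against (d): a current Standing Declaration is held. (j) is engaged (the coverage ratio is 48%, meeting the 40% threshold), but yields to (k): (k) applies — some sales are to a restaurant for resale. (l) would limit (k) — the reference index is 877, under the 900 limit — but (m) sets (l) aside: (m) operates against (l): the preserves contain meat. (n), which would lift (m), does not operate here — the qualifying period is 90 days, not less than 85 days. (d) is therefore removed.
Exception (e) does not apply: no current Class 5 Notice is held.
Every exception is unavailable, so the rule governs.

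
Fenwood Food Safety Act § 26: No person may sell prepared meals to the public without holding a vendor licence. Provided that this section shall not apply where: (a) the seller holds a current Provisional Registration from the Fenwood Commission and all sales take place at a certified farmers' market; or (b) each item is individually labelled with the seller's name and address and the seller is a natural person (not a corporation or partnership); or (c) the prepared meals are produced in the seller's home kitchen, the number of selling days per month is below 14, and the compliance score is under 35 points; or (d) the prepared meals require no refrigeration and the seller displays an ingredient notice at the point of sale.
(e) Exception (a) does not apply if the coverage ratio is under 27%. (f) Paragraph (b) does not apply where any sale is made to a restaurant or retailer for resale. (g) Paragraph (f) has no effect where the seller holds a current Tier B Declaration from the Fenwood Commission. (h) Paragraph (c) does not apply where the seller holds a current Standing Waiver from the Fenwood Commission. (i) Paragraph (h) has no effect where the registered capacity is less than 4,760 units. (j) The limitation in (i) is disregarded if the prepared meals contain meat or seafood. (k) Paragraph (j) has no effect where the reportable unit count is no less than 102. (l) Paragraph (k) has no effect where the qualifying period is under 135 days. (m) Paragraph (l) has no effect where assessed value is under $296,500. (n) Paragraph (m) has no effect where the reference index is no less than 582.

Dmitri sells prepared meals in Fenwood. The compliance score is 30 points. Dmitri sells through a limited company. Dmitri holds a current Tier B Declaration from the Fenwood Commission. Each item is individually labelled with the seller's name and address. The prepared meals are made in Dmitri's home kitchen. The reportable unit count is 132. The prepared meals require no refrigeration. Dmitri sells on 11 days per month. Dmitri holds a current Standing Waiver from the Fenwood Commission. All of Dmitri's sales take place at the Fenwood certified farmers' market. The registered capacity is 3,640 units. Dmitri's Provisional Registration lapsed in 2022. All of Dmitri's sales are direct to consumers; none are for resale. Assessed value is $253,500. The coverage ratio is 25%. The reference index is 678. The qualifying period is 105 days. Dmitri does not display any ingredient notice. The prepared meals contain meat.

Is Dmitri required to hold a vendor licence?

Exception (a) does not apply: the Provisional Registration is not current.
Exception (b) fails — the seller operates through a limited company.
Exception (c): the prepared meals are home-kitchen produced; the number of selling days per month is 11, below the 14 limit; the compliance score is 30 points, under the 35 points limit — every condition holds. However, paragraphs (h)–(n) must be considered: (h) operates against (c): a current Standing Waiver is held. (i) would limit (h) — the registered capacity is 3,640 units, less than the 4,760 units limit — but (j) sets (i) aside: (j) operates against (i): the prepared meals contain meat. (k) would limit (j) — the reportable unit count is 132, meeting the 102 threshold — but (l) sets (k) aside: (l) is engaged — the qualifying period is 105 days, under the 135 days limit. (m) operates (assessed value is $253,500, under the $296,500 limit), but is itself disapplied by (n): (n) operates against (m): the reference index is 678, meeting the 582 threshold. Exception (c) does not apply.
Exception (d) fails — no ingredient notice is displayed.
None of the exceptions is available; § 26 applies in full.

Yes — Dmitri must hold a vendor licence.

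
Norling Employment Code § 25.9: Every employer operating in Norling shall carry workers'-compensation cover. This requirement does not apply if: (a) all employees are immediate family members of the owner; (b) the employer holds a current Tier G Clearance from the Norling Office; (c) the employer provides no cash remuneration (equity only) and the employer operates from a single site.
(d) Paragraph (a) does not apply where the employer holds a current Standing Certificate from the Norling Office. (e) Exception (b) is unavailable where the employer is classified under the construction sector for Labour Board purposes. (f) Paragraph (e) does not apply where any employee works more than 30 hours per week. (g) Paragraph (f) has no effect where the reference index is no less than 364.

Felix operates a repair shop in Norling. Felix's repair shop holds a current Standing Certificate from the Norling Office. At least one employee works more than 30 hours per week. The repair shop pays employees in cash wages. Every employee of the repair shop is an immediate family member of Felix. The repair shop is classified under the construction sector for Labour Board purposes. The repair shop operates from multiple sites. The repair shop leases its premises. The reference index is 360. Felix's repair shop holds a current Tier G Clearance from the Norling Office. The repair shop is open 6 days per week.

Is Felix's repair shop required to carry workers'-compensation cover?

No — exception (b) applies; Felix's repair shop is not required to carry workers'-compensation cover.

All of (a)'s requirements are met (every employee is an immediate family member). Turning to paragraph (d): (d) is triggered — a current Standing Certificate is held. (a) is therefore removed.
Exception (b)'s conditions are all satisfied: a current Tier G Clearance is held. Applying paragraphs (e)–(g): (e) would limit (b) — the repair shop is classified under the construction sector — but (f) sets (e) aside: (f) operates against (e): at least one employee exceeds 30 hours/week. (g), which would lift (f), is not engaged — the reference index is 360, short of 364. Exception (b) stands.
Exception (c) does not apply: employees are paid cash wages.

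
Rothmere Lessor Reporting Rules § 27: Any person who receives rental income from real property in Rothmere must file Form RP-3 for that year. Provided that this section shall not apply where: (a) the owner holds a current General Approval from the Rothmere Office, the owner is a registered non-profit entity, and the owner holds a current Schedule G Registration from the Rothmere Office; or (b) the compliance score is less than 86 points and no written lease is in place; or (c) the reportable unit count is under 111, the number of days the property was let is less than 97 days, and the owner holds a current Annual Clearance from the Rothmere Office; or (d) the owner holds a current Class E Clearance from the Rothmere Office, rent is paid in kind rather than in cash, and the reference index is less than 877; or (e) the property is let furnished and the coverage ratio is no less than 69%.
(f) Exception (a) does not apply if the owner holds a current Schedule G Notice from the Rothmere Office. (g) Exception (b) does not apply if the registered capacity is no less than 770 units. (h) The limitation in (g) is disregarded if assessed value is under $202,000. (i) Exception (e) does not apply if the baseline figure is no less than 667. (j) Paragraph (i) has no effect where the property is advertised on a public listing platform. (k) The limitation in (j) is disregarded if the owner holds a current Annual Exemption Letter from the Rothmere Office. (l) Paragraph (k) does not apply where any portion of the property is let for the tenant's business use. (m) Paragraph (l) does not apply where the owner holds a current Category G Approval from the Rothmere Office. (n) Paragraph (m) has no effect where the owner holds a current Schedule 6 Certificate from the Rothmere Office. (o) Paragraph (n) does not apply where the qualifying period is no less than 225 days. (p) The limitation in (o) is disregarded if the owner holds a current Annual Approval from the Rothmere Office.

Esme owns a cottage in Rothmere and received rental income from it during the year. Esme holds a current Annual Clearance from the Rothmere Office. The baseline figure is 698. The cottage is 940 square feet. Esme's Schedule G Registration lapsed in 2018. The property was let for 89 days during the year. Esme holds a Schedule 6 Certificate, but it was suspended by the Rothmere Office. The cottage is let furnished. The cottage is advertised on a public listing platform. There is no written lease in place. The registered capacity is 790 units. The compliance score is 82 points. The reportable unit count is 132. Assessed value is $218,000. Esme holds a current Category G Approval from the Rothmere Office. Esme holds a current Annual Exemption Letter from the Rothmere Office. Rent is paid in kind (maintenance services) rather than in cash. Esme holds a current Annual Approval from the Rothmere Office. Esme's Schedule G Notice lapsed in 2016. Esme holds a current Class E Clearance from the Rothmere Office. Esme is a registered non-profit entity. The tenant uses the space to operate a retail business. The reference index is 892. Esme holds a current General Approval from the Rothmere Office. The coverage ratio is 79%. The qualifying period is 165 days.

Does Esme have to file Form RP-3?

Exception (a) does not apply: the Schedule G Registration is not current.
All of (b)'s requirements are met (the compliance score is 82 points, less than the 86 points limit; there is no written lease). But: (g) operates against (b): the registered capacity is 790 units, meeting the 770 units threshold. (h), which would lift (g), is inapplicable — assessed value is $218,000, not under $202,000. So (b) is unavailable.
Exception (c) requires that the reportable unit count is under 111; but the reportable unit count is 132, not under 111, so (c) is unavailable.
Exception (d) fails — the reference index is 892, not less than 877.
All of (e)'s requirements are met (the property is let furnished; the coverage ratio is 79%, meeting the 69% threshold). However, paragraphs (i)–(p) must be considered: (i) is engaged — the baseline figure is 698, meeting the 667 threshold. (j) would limit (i) — the property is publicly advertised — but (k) sets (j) aside: (k) operates against (j): a current Annual Exemption Letter is held. (l) is engaged (the space is let for business use), but is displaced by (m): (m) is triggered — a current Category G Approval is held. (n) is inapplicable (there is no Schedule 6 Certificate in force), so (m) stands. So (e) is unavailable.
No exception is made out. Esme falls within the general rule.

Yes — Esme must file Form RP-3.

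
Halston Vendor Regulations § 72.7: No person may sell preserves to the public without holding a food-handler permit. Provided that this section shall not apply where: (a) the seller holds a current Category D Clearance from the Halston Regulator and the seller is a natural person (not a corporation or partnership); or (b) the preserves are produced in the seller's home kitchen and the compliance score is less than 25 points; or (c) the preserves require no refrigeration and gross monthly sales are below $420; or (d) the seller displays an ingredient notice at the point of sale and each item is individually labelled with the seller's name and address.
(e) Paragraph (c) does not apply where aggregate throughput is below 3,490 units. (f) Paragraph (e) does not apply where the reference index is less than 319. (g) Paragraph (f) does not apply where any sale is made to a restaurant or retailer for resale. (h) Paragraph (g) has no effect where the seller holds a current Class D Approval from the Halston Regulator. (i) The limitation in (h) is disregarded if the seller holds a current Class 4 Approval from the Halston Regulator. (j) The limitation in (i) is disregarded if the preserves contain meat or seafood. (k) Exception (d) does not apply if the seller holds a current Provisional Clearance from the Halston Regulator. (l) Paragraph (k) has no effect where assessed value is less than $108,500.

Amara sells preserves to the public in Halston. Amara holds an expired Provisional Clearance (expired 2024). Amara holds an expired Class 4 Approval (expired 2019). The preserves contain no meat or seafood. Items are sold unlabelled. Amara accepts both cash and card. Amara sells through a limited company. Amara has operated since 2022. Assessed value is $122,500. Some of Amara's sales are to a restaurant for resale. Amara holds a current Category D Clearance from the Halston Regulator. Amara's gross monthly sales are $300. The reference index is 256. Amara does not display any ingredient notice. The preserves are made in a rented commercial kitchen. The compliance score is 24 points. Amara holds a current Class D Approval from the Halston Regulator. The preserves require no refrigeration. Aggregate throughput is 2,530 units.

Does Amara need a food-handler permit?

Exception (a) does not apply: the seller operates through a limited company.
Exception (b) does not apply: the preserves are made in a commercial kitchen, not a home kitchen.
Exception (c): the preserves are shelf-stable; gross monthly sales are $300, below the $420 limit — every condition holds. Considering the limiting provisions: (e) applies (aggregate throughput is 2,530 units, below the 3,490 units limit), but is displaced by (f): (f) is engaged — the reference index is 256, less than the 319 limit. (g) operates (some sales are to a restaurant for resale), but yields to (h): (h) is engaged — a current Class D Approval is held. (i) is not engaged (the Class 4 Approval is not current), so (h) stands. (c) remains available.
Exception (d) requires that the seller displays an ingredient notice at the point of sale; but no ingredient notice is displayed, so (d) is unavailable.

No — exception (c) applies; Amara is not required to hold a food-handler permit.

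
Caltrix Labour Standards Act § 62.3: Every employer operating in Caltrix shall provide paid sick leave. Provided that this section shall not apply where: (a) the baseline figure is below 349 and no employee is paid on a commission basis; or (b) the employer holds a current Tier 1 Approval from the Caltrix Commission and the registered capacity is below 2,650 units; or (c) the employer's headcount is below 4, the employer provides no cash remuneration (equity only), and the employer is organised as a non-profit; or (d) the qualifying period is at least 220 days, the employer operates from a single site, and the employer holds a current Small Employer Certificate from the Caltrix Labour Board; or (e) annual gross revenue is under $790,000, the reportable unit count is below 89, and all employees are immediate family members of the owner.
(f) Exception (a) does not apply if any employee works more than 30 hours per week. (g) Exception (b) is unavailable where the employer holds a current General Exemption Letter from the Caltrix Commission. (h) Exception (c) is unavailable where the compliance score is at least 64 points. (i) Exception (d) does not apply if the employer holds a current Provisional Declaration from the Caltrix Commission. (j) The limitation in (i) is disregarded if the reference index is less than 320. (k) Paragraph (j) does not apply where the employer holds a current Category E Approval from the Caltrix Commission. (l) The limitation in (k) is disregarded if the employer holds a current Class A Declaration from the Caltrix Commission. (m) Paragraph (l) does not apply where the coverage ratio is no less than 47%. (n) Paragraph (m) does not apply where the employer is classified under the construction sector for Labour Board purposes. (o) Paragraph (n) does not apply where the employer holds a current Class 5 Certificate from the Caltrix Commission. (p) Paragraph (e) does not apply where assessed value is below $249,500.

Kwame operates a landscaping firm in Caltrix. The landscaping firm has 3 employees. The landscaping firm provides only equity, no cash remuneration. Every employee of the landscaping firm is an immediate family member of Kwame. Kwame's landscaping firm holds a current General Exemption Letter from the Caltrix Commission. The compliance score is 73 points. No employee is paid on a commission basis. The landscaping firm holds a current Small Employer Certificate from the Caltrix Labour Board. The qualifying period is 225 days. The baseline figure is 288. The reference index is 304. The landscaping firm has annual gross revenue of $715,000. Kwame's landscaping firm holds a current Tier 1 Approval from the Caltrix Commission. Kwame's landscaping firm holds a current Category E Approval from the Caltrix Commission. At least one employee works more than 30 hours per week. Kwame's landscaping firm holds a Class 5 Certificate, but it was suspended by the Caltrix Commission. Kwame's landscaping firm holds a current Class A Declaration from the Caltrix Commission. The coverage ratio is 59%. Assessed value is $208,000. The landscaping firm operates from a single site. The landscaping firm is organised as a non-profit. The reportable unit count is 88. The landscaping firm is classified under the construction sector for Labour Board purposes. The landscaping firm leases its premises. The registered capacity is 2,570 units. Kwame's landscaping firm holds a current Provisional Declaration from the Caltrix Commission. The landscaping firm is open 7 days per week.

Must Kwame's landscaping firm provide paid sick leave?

No — exception (d) applies; Kwame's landscaping firm is not required to provide paid sick leave.

Exception (a)'s conditions are all satisfied: the baseline figure is 288, below the 349 limit; no employee is paid on commission. Turning to paragraph (f): (f) applies — at least one employee exceeds 30 hours/week. (a) is therefore removed.
All of (b)'s requirements are met (a current Tier 1 Approval is held; the registered capacity is 2,570 units, below the 2,650 units limit). But: (g) operates against (b): a current General Exemption Letter is held. So (b) is unavailable.
Exception (c): the employer's headcount is 3, below the 4 limit; remuneration is equity-only; the employer is a non-profit — every condition holds. But: (h) is triggered — the compliance score is 73 points, meeting the 64 points threshold. Exception (c) does not apply.
Exception (d): the qualifying period is 225 days, meeting the 220 days threshold; the employer operates from a single site; a current Small Employer Certificate is held — every condition holds. Applying paragraphs (i)–(o): (i) applies (a current Provisional Declaration is held), but is overridden by (j): (j) operates against (i): the reference index is 304, less than the 320 limit. (k) is triggered (a current Category E Approval is held), but is displaced by (l): (l) operates — a current Class A Declaration is held. (m) operates (the coverage ratio is 59%, meeting the 47% threshold), but is displaced by (n): (n) operates — the landscaping firm is classified under the construction sector. (o) is not triggered (the Class 5 Certificate is not current), so (n) stands. Exception (d) stands.
Exception (e)'s conditions are all satisfied: annual gross revenue is $715,000, under the $790,000 limit; the reportable unit count is 88, below the 89 limit; every employee is an immediate family member. However, paragraph (p) must be considered: (p) is engaged — assessed value is $208,000, below the $249,500 limit. So (e) is unavailable.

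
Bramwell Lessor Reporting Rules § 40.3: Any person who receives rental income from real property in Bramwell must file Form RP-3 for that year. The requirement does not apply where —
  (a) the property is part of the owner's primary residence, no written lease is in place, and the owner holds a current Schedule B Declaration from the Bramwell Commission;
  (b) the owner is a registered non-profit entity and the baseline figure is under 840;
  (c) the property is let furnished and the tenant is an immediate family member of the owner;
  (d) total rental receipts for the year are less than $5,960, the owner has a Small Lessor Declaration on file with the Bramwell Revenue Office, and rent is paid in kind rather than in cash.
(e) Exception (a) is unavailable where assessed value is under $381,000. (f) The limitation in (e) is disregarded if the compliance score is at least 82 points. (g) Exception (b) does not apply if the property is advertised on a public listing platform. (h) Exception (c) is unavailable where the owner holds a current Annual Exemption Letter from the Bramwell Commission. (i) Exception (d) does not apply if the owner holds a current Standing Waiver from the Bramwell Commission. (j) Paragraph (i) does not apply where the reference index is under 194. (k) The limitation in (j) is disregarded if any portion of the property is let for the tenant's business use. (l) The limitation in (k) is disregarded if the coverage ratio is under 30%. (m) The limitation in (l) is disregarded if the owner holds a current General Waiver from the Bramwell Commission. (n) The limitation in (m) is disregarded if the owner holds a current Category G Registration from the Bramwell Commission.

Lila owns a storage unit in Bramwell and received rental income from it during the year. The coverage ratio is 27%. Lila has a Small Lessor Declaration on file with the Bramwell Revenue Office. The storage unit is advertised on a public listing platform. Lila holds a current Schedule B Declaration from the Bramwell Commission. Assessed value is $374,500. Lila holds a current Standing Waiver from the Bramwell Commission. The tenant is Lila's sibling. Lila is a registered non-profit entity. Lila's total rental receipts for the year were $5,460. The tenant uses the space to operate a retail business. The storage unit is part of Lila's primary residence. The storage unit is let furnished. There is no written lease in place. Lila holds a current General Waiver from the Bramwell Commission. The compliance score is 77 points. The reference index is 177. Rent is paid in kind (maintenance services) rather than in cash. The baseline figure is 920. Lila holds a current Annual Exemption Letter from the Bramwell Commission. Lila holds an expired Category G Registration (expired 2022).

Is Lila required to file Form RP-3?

All of (a)'s requirements are met (the storage unit is part of the primary residence; there is no written lease; a current Schedule B Declaration is held). But applying paragraphs (e)–(f): (e) is triggered — assessed value is $374,500, under the $381,000 limit. (f), which would lift (e), is inapplicable — the compliance score is 77 points, short of 82 points. Exception (a) does not apply.
Exception (b) requires that the baseline figure is under 840; but the baseline figure is 920, not under 840, so (b) is unavailable.
All of (c)'s requirements are met (the property is let furnished; the tenant is an immediate family member). However, paragraph (h) must be considered: (h) operates against (c): a current Annual Exemption Letter is held. Exception (c) does not apply.
All of (d)'s requirements are met (total rental receipts for the year are $5,460, less than the $5,960 limit; a Small Lessor Declaration is on file; rent is paid in kind). But applying paragraphs (i)–(n): (i) operates against (d): a current Standing Waiver is held. (j) would limit (i) — the reference index is 177, under the 194 limit — but (k) sets (j) aside: (k) applies — the space is let for business use. (l) operates (the coverage ratio is 27%, under the 30% limit), but is displaced by (m): (m) operates against (l): a current General Waiver is held. (n) is inapplicable (the Category G Registration is not current), so (m) stands. Exception (d) does not apply.
None of the exceptions is available; § 40.3 applies in full.

Yes — Lila must file Form RP-3.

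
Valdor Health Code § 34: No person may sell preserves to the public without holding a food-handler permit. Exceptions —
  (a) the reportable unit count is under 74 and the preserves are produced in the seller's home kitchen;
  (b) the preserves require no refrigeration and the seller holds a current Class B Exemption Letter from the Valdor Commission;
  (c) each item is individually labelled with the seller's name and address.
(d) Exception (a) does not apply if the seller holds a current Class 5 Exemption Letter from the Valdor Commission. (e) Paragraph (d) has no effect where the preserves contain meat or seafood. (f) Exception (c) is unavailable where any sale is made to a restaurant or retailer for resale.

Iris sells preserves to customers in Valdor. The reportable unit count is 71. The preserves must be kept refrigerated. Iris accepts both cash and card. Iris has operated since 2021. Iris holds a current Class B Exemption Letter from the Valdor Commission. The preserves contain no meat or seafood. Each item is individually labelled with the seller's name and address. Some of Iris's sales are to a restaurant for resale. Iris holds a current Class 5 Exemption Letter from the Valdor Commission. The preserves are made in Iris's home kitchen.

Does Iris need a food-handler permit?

Yes — Iris must hold a food-handler permit.

Exception (a) is satisfied on its face — the reportable unit count is 71, under the 74 limit; the preserves are home-kitchen produced. But applying paragraphs (d)–(e): (d) operates against (a): a current Class 5 Exemption Letter is held. (e) is not triggered (the preserves contain no meat or seafood), so (d) stands. So (a) is unavailable.
Exception (b) fails — the preserves require refrigeration.
Exception (c): items are individually labelled — every condition holds. Turning to paragraph (f): (f) operates against (c): some sales are to a restaurant for resale. So (c) is unavailable.
Every exception is unavailable, so the rule governs.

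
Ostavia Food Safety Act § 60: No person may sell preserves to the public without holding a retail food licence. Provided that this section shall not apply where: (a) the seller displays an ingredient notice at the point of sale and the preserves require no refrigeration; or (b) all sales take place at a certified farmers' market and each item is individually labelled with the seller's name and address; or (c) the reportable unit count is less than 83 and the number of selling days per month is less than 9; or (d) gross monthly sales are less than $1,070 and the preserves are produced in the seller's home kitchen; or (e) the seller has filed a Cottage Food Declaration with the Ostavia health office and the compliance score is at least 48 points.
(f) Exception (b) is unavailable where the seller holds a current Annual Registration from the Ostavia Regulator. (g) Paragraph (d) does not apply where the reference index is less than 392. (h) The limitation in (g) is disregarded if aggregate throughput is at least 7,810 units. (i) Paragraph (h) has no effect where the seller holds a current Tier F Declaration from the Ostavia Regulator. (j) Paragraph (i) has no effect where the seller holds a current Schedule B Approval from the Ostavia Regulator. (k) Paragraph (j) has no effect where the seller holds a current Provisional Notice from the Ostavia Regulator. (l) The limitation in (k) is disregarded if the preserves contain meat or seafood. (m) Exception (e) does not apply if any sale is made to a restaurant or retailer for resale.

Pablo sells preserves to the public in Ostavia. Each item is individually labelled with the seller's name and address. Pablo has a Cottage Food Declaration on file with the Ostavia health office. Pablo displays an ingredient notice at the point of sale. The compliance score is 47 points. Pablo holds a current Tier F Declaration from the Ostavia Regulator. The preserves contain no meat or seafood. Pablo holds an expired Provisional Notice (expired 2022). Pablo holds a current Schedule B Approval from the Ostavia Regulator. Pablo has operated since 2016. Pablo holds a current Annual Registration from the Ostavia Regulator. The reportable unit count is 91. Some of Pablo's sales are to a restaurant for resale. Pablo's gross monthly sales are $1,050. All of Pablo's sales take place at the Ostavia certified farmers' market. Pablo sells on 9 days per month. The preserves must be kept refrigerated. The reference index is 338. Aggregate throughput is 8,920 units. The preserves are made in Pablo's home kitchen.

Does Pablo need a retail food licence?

Exception (a) does not apply: the preserves require refrigeration.
All of (b)'s requirements are met (all sales are at a certified farmers' market; items are individually labelled). But applying paragraph (f): (f) operates against (b): a current Annual Registration is held. (b) is therefore removed.
Exception (c) does not apply: the reportable unit count is 91, not less than 83.
Exception (d)'s conditions are all satisfied: gross monthly sales are $1,050, less than the $1,070 limit; the preserves are home-kitchen produced. As to paragraphs (g)–(l): (g) would limit (d) — the reference index is 338, less than the 392 limit — but (h) sets (g) aside: (h) operates against (g): aggregate throughput is 8,920 units, meeting the 7,810 units threshold. (i) would limit (h) — a current Tier F Declaration is held — but (j) sets (i) aside: (j) operates against (i): a current Schedule B Approval is held. (k), which would lift (j), is not engaged — no current Provisional Notice is held. Exception (d) stands.
Exception (e) requires that the compliance score is at least 48 points; but the compliance score is 47 points, short of 48 points, so (e) is unavailable.

No — exception (d) applies; Pablo is not required to hold a retail food licence.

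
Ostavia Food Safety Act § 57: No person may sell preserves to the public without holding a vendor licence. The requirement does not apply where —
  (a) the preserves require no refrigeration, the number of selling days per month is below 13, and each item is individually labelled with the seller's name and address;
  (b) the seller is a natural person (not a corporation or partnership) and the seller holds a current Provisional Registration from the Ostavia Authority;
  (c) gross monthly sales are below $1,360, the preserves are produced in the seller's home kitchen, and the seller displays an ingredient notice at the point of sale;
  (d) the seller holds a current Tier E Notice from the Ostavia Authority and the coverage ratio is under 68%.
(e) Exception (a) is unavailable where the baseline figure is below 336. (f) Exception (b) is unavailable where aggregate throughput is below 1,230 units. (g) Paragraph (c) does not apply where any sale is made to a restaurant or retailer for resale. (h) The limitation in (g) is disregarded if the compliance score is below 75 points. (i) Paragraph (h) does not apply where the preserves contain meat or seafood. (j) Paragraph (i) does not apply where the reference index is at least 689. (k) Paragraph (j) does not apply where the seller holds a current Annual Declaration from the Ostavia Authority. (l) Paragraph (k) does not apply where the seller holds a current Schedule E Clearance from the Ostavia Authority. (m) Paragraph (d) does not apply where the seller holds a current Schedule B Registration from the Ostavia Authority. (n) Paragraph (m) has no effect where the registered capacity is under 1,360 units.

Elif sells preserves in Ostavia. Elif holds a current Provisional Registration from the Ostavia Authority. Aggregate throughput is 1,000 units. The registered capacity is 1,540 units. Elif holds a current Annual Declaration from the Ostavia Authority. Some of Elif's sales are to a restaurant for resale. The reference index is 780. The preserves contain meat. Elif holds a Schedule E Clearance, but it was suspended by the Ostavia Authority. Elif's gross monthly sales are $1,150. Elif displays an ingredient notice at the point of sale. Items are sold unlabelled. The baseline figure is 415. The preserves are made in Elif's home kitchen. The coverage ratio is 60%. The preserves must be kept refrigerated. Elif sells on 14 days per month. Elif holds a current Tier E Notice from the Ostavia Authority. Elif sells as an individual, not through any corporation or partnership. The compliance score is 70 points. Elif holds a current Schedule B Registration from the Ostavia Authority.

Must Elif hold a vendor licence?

Exception (a) does not apply: the preserves require refrigeration.
Exception (b)'s conditions are all satisfied: the seller is a natural person; a current Provisional Registration is held. Turning to paragraph (f): (f) applies — aggregate throughput is 1,000 units, below the 1,230 units limit. Exception (b) does not apply.
Exception (c): gross monthly sales are $1,150, below the $1,360 limit; the preserves are home-kitchen produced; an ingredient notice is displayed — every condition holds. But: (g) is engaged — some sales are to a restaurant for resale. (h) operates (the compliance score is 70 points, below the 75 points limit), but is overridden by (i): (i) is triggered — the preserves contain meat. (j) would limit (i) — the reference index is 780, meeting the 689 threshold — but (k) sets (j) aside: (k) is engaged — a current Annual Declaration is held. (l) does not operate here (the Schedule E Clearance is not current), so (k) stands. Exception (c) does not apply.
Exception (d): a current Tier E Notice is held; the coverage ratio is 60%, under the 68% limit — every condition holds. Turning to paragraphs (m)–(n): (m) is triggered — a current Schedule B Registration is held. (n) is inapplicable (the registered capacity is 1,540 units, not under 1,360 units), so (m) stands. (d) is therefore removed.
Every exception is unavailable, so the rule governs.

Yes — Elif must hold a vendor licence.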